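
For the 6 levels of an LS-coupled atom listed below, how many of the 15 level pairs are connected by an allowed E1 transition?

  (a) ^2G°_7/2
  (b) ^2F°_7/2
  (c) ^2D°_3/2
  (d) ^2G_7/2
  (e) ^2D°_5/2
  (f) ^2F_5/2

(a)–(b): forbidden (parity).
(a)–(c): forbidden (parity, ΔL, ΔJ).
(a)–(d): allowed.
(a)–(e): forbidden (parity, ΔL).
(a)–(f): allowed.
(b)–(c): forbidden (parity, ΔJ).
(b)–(d): allowed.
(b)–(e): forbidden (parity).
(b)–(f): allowed.
(c)–(d): forbidden (ΔL, ΔJ).
(c)–(e): forbidden (parity).
(c)–(f): allowed.
(d)–(e): forbidden (ΔL).
(d)–(f): forbidden (parity).
(e)–(f): allowed.
Allowed pairs: 6 of 15.

6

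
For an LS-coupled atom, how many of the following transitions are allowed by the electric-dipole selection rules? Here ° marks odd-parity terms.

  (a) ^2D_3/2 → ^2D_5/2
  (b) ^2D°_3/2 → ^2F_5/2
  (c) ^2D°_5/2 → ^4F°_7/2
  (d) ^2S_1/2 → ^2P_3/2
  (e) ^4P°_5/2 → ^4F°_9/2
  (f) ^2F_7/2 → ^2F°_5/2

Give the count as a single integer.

2

(a) forbidden (parity fails)
(b) allowed
(c) forbidden (parity, ΔS fail)
(d) forbidden (parity fails)
(e) forbidden (parity, ΔL, ΔJ fail)
(f) allowed
Total allowed: 2 of 6.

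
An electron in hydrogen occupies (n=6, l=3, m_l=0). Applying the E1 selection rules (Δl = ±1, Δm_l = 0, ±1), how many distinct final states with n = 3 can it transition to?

E1 requires Δl = ±1, so l_f ∈ {2, 4}; with 0 ≤ l_f ≤ n_f−1 = 2, the allowed l_f values are {2}.
For l_f = 2: m_f ∈ {m_i−1, m_i, m_i+1} ∩ [−2, 2] = {-1, 0, 1} → 3 states.
Total: 3.

3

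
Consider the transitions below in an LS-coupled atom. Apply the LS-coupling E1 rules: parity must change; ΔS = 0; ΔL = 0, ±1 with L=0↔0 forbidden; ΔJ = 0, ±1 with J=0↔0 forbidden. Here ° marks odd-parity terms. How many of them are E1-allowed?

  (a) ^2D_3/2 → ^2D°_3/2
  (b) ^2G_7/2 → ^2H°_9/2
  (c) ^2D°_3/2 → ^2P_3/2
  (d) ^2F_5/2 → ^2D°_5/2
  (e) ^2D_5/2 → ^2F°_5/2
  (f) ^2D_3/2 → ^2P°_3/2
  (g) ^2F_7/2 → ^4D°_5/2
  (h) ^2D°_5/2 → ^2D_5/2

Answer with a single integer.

(a) allowed
(b) allowed
(c) allowed
(d) allowed
(e) allowed
(f) allowed
(g) forbidden (ΔS fails)
(h) allowed
Total allowed: 7 of 8.

7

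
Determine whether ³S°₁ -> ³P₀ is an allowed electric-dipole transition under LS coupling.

Parity must change: odd → even — ok.
ΔS = 0: S: 1 → 1 — ok.
ΔL = 0, ±1 (not L=0↔0): L: 0 → 1, ΔL = +1 — ok.
ΔJ = 0, ±1 (not J=0↔0): J: 1 → 0, ΔJ = -1 — ok.
All four E1 rules are satisfied.

allowed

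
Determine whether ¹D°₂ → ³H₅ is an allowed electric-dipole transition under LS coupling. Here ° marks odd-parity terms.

Parity must change: odd → even — ✓.
ΔJ = 0, ±1 (not J=0↔0): J: 2 → 5, ΔJ = +3 — ✗.
ΔL = 0, ±1 (not L=0↔0): L: 2 → 5, ΔL = +3 — ✗.
ΔS = 0: S: 0 → 1 — ✗.
Rule(s) violated: ΔS, ΔL, ΔJ.

forbidden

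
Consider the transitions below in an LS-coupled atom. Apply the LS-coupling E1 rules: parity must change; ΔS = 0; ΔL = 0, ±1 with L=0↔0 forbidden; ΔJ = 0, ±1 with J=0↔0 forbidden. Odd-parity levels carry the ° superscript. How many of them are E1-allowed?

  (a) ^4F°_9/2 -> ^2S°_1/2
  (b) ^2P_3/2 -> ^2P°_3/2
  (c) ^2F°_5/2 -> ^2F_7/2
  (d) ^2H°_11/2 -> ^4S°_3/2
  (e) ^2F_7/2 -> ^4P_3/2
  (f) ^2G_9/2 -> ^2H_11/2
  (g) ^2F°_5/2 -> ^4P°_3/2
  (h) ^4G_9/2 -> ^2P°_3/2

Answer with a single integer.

2

(a) forbidden (parity, ΔS, ΔL, ΔJ fail)
(b) allowed
(c) allowed
(d) forbidden (parity, ΔS, ΔL, ΔJ fail)
(e) forbidden (parity, ΔS, ΔL, ΔJ fail)
(f) forbidden (parity fails)
(g) forbidden (parity, ΔS, ΔL fail)
(h) forbidden (ΔS, ΔL, ΔJ fail)
Total allowed: 2 of 8.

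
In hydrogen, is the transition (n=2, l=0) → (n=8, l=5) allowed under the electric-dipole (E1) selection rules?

forbidden

Initial l = 0, final l = 5, so Δl = +5. E1 requires Δl = ±1: fails.
The transition is electric-dipole forbidden.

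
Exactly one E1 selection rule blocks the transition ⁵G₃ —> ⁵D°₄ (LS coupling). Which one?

Initial level: S=2, L=4, J=3, parity even. Final level: S=2, L=2, J=4, parity odd.
ΔS = 0: S: 2 → 2 — passes.
ΔL = 0, ±1 (not L=0↔0): L: 4 → 2, ΔL = -2 — fails.
ΔJ = 0, ±1 (not J=0↔0): J: 3 → 4, ΔJ = +1 — passes.
Parity must change: even → odd — passes.

the ΔL = 0, ±1 rule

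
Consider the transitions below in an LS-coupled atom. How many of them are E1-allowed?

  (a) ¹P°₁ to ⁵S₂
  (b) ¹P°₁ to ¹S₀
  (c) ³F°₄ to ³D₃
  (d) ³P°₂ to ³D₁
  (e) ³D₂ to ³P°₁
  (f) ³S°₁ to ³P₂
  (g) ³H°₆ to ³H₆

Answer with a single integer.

(a) forbidden (ΔS fails)
(b) allowed
(c) allowed
(d) allowed
(e) allowed
(f) allowed
(g) allowed
Total allowed: 6 of 7.

6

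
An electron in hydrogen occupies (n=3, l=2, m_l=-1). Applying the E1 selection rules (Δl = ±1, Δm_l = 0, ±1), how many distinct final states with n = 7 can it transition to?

5

E1 requires Δl = ±1, so l_f ∈ {1, 3}; with 0 ≤ l_f ≤ n_f−1 = 6, the allowed l_f values are {1, 3}.
For l_f = 1: m_f ∈ {m_i−1, m_i, m_i+1} ∩ [−1, 1] = {-1, 0} → 2 states.
For l_f = 3: m_f ∈ {m_i−1, m_i, m_i+1} ∩ [−3, 3] = {-2, -1, 0} → 3 states.
Total: 5.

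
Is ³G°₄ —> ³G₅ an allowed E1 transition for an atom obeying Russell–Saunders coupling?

ΔJ = 0, ±1 (not J=0↔0): J: 4 → 5, ΔJ = +1 — passes.
ΔL = 0, ±1 (not L=0↔0): L: 4 → 4, ΔL = +0 — passes.
Parity must change: odd → even — passes.
ΔS = 0: S: 1 → 1 — passes.
All four E1 rules are satisfied.

allowed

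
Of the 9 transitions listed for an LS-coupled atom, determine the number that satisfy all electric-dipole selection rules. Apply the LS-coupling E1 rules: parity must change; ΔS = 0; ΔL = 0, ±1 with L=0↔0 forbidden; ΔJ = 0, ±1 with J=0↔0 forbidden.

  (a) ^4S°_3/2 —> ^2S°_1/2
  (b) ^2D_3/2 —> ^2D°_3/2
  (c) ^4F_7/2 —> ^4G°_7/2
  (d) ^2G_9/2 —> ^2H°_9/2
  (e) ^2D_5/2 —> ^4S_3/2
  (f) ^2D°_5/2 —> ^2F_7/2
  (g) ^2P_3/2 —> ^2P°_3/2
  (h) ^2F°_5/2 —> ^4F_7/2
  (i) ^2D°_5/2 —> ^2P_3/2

(a) forbidden (parity, ΔS, ΔL fail)
(b) allowed
(c) allowed
(d) allowed
(e) forbidden (parity, ΔS, ΔL fail)
(f) allowed
(g) allowed
(h) forbidden (ΔS fails)
(i) allowed
Total allowed: 6 of 9.

6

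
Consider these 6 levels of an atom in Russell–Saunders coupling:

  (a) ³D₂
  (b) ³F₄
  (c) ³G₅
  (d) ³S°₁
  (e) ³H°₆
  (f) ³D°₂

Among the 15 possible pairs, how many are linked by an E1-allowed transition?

2

(a)–(b): forbidden (parity, ΔJ).
(a)–(c): forbidden (parity, ΔL, ΔJ).
(a)–(d): forbidden (ΔL).
(a)–(e): forbidden (ΔL, ΔJ).
(a)–(f): allowed.
(b)–(c): forbidden (parity).
(b)–(d): forbidden (ΔL, ΔJ).
(b)–(e): forbidden (ΔL, ΔJ).
(b)–(f): forbidden (ΔJ).
(c)–(d): forbidden (ΔL, ΔJ).
(c)–(e): allowed.
(c)–(f): forbidden (ΔL, ΔJ).
(d)–(e): forbidden (parity, ΔL, ΔJ).
(d)–(f): forbidden (parity, ΔL).
(e)–(f): forbidden (parity, ΔL, ΔJ).
Allowed pairs: 2 of 15.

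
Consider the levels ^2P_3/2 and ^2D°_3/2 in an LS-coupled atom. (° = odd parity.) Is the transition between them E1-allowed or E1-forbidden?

allowed

Reading off the term symbols: S 1/2→1/2, L 1→2, J 3/2→3/2, parity even→odd.
Parity must change: even → odd — satisfied.
ΔS = 0: S: 1/2 → 1/2 — satisfied.
ΔL = 0, ±1 (not L=0↔0): L: 1 → 2, ΔL = +1 — satisfied.
ΔJ = 0, ±1 (not J=0↔0): J: 3/2 → 3/2, ΔJ = +0 — satisfied.
All four E1 rules are satisfied.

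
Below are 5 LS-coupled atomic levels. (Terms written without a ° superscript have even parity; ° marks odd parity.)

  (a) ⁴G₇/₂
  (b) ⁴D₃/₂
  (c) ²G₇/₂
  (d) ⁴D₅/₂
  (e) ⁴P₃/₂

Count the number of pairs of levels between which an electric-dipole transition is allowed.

(a)–(b): forbidden (parity, ΔL, ΔJ).
(a)–(c): forbidden (parity, ΔS).
(a)–(d): forbidden (parity, ΔL).
(a)–(e): forbidden (parity, ΔL, ΔJ).
(b)–(c): forbidden (parity, ΔS, ΔL, ΔJ).
(b)–(d): forbidden (parity).
(b)–(e): forbidden (parity).
(c)–(d): forbidden (parity, ΔS, ΔL).
(c)–(e): forbidden (parity, ΔS, ΔL, ΔJ).
(d)–(e): forbidden (parity).
Allowed pairs: 0 of 10.

0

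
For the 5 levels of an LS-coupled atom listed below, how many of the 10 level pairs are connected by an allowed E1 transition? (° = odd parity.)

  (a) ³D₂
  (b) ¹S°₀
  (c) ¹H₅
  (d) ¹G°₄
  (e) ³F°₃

(a)–(b): forbidden (ΔS, ΔL, ΔJ).
(a)–(c): forbidden (parity, ΔS, ΔL, ΔJ).
(a)–(d): forbidden (ΔS, ΔL, ΔJ).
(a)–(e): allowed.
(b)–(c): forbidden (ΔL, ΔJ).
(b)–(d): forbidden (parity, ΔL, ΔJ).
(b)–(e): forbidden (parity, ΔS, ΔL, ΔJ).
(c)–(d): allowed.
(c)–(e): forbidden (ΔS, ΔL, ΔJ).
(d)–(e): forbidden (parity, ΔS).
Allowed pairs: 2 of 10.

2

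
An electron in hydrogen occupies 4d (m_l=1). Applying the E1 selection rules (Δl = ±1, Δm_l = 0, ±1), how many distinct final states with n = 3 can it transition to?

2

E1 requires Δl = ±1, so l_f ∈ {1, 3}; with 0 ≤ l_f ≤ n_f−1 = 2, the allowed l_f values are {1}.
For l_f = 1: m_f ∈ {m_i−1, m_i, m_i+1} ∩ [−1, 1] = {0, 1} → 2 states.
Total: 2.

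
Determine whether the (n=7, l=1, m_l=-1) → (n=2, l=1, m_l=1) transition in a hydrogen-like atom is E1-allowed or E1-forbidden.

forbidden

Δl = 1 − 1 = +0; the E1 rule Δl = ±1 is violated.
m_l: -1 → 1 (Δm_l = +2). |Δm_l| ≤ 1 violated.
The transition is electric-dipole forbidden.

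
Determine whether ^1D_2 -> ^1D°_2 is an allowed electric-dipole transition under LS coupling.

allowed

Reading off the term symbols: S 0→0, L 2→2, J 2→2, parity even→odd.
ΔS = 0: S: 0 → 0 — ✓.
ΔJ = 0, ±1 (not J=0↔0): J: 2 → 2, ΔJ = +0 — ✓.
ΔL = 0, ±1 (not L=0↔0): L: 2 → 2, ΔL = +0 — ✓.
Parity must change: even → odd — ✓.
All four E1 rules are satisfied.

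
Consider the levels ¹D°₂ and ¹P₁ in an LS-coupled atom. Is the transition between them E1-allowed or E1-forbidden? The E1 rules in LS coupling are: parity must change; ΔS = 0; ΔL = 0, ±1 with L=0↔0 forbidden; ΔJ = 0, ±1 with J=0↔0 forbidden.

allowed

ΔL = 0, ±1 (not L=0↔0): L: 2 → 1, ΔL = -1 — ✓.
Parity must change: odd → even — ✓.
ΔS = 0: S: 0 → 0 — ✓.
ΔJ = 0, ±1 (not J=0↔0): J: 2 → 1, ΔJ = -1 — ✓.
All four E1 rules are satisfied.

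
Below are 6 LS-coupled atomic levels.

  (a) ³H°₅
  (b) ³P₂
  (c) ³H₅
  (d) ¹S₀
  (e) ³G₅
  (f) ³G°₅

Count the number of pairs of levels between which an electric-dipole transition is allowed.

4

(a)–(b): forbidden (ΔL, ΔJ).
(a)–(c): allowed.
(a)–(d): forbidden (ΔS, ΔL, ΔJ).
(a)–(e): allowed.
(a)–(f): forbidden (parity).
(b)–(c): forbidden (parity, ΔL, ΔJ).
(b)–(d): forbidden (parity, ΔS, ΔJ).
(b)–(e): forbidden (parity, ΔL, ΔJ).
(b)–(f): forbidden (ΔL, ΔJ).
(c)–(d): forbidden (parity, ΔS, ΔL, ΔJ).
(c)–(e): forbidden (parity).
(c)–(f): allowed.
(d)–(e): forbidden (parity, ΔS, ΔL, ΔJ).
(d)–(f): forbidden (ΔS, ΔL, ΔJ).
(e)–(f): allowed.
Allowed pairs: 4 of 15.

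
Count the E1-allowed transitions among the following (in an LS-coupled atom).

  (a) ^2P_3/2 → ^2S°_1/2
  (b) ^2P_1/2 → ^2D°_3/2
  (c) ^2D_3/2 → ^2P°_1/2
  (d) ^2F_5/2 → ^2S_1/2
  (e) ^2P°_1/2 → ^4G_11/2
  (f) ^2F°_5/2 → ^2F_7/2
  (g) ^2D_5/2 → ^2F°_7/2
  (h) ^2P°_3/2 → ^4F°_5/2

5

(a) allowed
(b) allowed
(c) allowed
(d) forbidden (parity, ΔL, ΔJ fail)
(e) forbidden (ΔS, ΔL, ΔJ fail)
(f) allowed
(g) allowed
(h) forbidden (parity, ΔS, ΔL fail)
Total allowed: 5 of 8.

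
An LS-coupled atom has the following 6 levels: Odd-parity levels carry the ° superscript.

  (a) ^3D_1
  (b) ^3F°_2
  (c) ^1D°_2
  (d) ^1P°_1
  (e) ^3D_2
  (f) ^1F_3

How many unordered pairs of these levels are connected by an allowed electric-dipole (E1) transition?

3

(a)–(b): allowed.
(a)–(c): forbidden (ΔS).
(a)–(d): forbidden (ΔS).
(a)–(e): forbidden (parity).
(a)–(f): forbidden (parity, ΔS, ΔJ).
(b)–(c): forbidden (parity, ΔS).
(b)–(d): forbidden (parity, ΔS, ΔL).
(b)–(e): allowed.
(b)–(f): forbidden (ΔS).
(c)–(d): forbidden (parity).
(c)–(e): forbidden (ΔS).
(c)–(f): allowed.
(d)–(e): forbidden (ΔS).
(d)–(f): forbidden (ΔL, ΔJ).
(e)–(f): forbidden (parity, ΔS).
Allowed pairs: 3 of 15.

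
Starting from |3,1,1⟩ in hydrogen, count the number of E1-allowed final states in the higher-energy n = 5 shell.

E1 requires Δl = ±1, so l_f ∈ {0, 2}; with 0 ≤ l_f ≤ n_f−1 = 4, the allowed l_f values are {0, 2}.
For l_f = 0: m_f ∈ {m_i−1, m_i, m_i+1} ∩ [−0, 0] = {0} → 1 state.
For l_f = 2: m_f ∈ {m_i−1, m_i, m_i+1} ∩ [−2, 2] = {0, 1, 2} → 3 states.
Total: 4.

4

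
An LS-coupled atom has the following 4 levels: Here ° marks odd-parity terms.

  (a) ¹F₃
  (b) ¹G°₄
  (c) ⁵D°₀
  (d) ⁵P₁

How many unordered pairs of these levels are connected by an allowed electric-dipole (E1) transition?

2

(a)–(b): allowed.
(a)–(c): forbidden (ΔS, ΔJ).
(a)–(d): forbidden (parity, ΔS, ΔL, ΔJ).
(b)–(c): forbidden (parity, ΔS, ΔL, ΔJ).
(b)–(d): forbidden (ΔS, ΔL, ΔJ).
(c)–(d): allowed.
Allowed pairs: 2 of 6.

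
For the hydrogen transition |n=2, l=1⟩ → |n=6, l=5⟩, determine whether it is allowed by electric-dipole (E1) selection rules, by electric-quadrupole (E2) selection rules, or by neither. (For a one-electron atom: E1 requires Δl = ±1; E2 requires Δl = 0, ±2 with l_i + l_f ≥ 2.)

neither

Δl = 5 − 1 = +4; l_i + l_f = 6.
E1 (Δl = ±1): not satisfied.
E2 (Δl = 0,±2, l_i+l_f ≥ 2): not satisfied.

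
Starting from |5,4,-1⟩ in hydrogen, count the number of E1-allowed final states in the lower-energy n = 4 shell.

E1 requires Δl = ±1, so l_f ∈ {3, 5}; with 0 ≤ l_f ≤ n_f−1 = 3, the allowed l_f values are {3}.
For l_f = 3: m_f ∈ {m_i−1, m_i, m_i+1} ∩ [−3, 3] = {-2, -1, 0} → 3 states.
Total: 3.

3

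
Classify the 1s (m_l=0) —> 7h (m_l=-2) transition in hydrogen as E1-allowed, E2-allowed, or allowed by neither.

neither

Δl = 5 − 0 = +5; l_i + l_f = 5.
Δm_l = -2.
E1 (Δl = ±1, |Δm_l| ≤ 1): not satisfied.
E2 (Δl = 0,±2, l_i+l_f ≥ 2, |Δm_l| ≤ 2): not satisfied.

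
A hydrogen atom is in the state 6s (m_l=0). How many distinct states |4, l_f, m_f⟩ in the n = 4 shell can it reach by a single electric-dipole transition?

3

E1 requires Δl = ±1, so l_f ∈ {-1, 1}; with 0 ≤ l_f ≤ n_f−1 = 3, the allowed l_f values are {1}.
For l_f = 1: m_f ∈ {m_i−1, m_i, m_i+1} ∩ [−1, 1] = {-1, 0, 1} → 3 states.
Total: 3.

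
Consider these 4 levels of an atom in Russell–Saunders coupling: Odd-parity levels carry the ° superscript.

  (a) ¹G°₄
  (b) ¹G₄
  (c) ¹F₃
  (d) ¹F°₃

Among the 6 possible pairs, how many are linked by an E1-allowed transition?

(a)–(b): allowed.
(a)–(c): allowed.
(a)–(d): forbidden (parity).
(b)–(c): forbidden (parity).
(b)–(d): allowed.
(c)–(d): allowed.
Allowed pairs: 4 of 6.

4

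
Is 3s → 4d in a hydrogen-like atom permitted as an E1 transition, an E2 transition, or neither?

Δl = 2 − 0 = +2; l_i + l_f = 2.
E1 (Δl = ±1): not satisfied.
E2 (Δl = 0,±2, l_i+l_f ≥ 2): satisfied.

E2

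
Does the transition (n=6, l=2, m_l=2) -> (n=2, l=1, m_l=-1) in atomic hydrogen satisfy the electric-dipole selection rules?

forbidden

Δl = 1 − 2 = -1; the E1 rule Δl = ±1 is ok.
Δm_l = -1 − (2) = -3. E1 requires Δm_l = 0, ±1: fails.
The transition is electric-dipole forbidden.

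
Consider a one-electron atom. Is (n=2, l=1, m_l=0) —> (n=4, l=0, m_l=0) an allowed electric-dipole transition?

Δl = 0 − 1 = -1; the E1 rule Δl = ±1 is satisfied.
m_l: 0 → 0 (Δm_l = +0). |Δm_l| ≤ 1 satisfied.
All E1 selection rules are satisfied.

allowed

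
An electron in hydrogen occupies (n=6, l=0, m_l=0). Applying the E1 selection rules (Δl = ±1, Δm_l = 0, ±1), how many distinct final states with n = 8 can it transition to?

3

E1 requires Δl = ±1, so l_f ∈ {-1, 1}; with 0 ≤ l_f ≤ n_f−1 = 7, the allowed l_f values are {1}.
For l_f = 1: m_f ∈ {m_i−1, m_i, m_i+1} ∩ [−1, 1] = {-1, 0, 1} → 3 states.
Total: 3.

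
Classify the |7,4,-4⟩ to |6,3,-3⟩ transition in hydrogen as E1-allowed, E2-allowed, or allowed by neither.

Δl = 3 − 4 = -1; l_i + l_f = 7.
Δm_l = +1.
E1 (Δl = ±1, |Δm_l| ≤ 1): satisfied.
E2 (Δl = 0,±2, l_i+l_f ≥ 2, |Δm_l| ≤ 2): not satisfied.

E1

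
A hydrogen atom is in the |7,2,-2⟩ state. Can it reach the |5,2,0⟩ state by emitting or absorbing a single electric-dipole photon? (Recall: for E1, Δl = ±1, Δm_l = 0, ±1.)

forbidden

Initial l = 2, final l = 2, so Δl = +0. E1 requires Δl = ±1: violated.
m_l: -2 → 0 (Δm_l = +2). |Δm_l| ≤ 1 violated.
The transition is electric-dipole forbidden.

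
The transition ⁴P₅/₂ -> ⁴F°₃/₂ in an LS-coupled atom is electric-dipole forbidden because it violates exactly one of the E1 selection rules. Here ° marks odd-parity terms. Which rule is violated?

Parity must change: even → odd — ok.
ΔS = 0: S: 3/2 → 3/2 — ok.
ΔL = 0, ±1 (not L=0↔0): L: 1 → 3, ΔL = +2 — fails.
ΔJ = 0, ±1 (not J=0↔0): J: 5/2 → 3/2, ΔJ = -1 — ok.

the ΔL = 0, ±1 rule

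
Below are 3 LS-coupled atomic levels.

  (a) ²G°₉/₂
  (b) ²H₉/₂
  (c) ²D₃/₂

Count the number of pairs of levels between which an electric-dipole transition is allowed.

(a)–(b): allowed.
(a)–(c): forbidden (ΔL, ΔJ).
(b)–(c): forbidden (parity, ΔL, ΔJ).
Allowed pairs: 1 of 3.

1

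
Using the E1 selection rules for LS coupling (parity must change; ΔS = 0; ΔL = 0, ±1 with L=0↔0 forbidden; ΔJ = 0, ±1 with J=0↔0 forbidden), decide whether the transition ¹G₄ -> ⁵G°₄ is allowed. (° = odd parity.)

Initial level: S=0, L=4, J=4, parity even. Final level: S=2, L=4, J=4, parity odd.
ΔS = 0: S: 0 → 2 — fails.
Parity must change: even → odd — ok.
ΔL = 0, ±1 (not L=0↔0): L: 4 → 4, ΔL = +0 — ok.
ΔJ = 0, ±1 (not J=0↔0): J: 4 → 4, ΔJ = +0 — ok.
Rule(s) violated: ΔS.

forbidden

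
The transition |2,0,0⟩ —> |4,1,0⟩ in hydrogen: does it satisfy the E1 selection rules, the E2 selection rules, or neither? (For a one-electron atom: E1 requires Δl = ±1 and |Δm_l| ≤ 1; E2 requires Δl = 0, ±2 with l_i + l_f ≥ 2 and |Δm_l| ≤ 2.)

E1

Δl = 1 − 0 = +1; l_i + l_f = 1.
Δm_l = +0.
E1 (Δl = ±1, |Δm_l| ≤ 1): satisfied.
E2 (Δl = 0,±2, l_i+l_f ≥ 2, |Δm_l| ≤ 2): not satisfied.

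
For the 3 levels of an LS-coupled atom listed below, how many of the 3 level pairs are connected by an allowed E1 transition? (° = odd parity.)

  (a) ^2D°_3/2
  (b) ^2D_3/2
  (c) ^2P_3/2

(a)–(b): allowed.
(a)–(c): allowed.
(b)–(c): forbidden (parity).
Allowed pairs: 2 of 3.

2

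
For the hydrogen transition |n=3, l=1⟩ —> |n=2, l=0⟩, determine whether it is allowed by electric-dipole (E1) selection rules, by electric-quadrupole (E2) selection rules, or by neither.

E1

Δl = 0 − 1 = -1; l_i + l_f = 1.
E1 (Δl = ±1): satisfied.
E2 (Δl = 0,±2, l_i+l_f ≥ 2): not satisfied.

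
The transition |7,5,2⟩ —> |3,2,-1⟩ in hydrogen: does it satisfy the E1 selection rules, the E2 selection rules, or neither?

Δl = 2 − 5 = -3; l_i + l_f = 7.
Δm_l = -3.
E1 (Δl = ±1, |Δm_l| ≤ 1): not satisfied.
E2 (Δl = 0,±2, l_i+l_f ≥ 2, |Δm_l| ≤ 2): not satisfied.

neither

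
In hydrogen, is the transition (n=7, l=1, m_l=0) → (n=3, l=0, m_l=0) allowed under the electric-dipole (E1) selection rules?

l: 1 → 0 (Δl = -1). Δl = ±1 passes.
Δm_l = 0 − (0) = +0. E1 requires Δm_l = 0, ±1: passes.
All E1 selection rules are satisfied.

allowed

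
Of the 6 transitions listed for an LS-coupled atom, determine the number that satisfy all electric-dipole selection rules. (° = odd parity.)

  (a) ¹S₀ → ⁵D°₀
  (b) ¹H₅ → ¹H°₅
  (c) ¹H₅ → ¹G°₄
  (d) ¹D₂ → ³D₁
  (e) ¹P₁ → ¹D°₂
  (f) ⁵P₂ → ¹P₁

3

(a) forbidden (ΔS, ΔL, ΔJ fail)
(b) allowed
(c) allowed
(d) forbidden (parity, ΔS fail)
(e) allowed
(f) forbidden (parity, ΔS fail)
Total allowed: 3 of 6.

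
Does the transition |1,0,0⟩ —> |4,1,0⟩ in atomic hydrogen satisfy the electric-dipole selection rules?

l: 0 → 1 (Δl = +1). Δl = ±1 satisfied.
m_l: 0 → 0 (Δm_l = +0). |Δm_l| ≤ 1 satisfied.
All E1 selection rules are satisfied.

allowed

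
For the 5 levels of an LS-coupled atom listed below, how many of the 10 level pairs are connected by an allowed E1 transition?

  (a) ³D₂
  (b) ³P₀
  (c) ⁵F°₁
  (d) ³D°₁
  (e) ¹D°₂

(a)–(b): forbidden (parity, ΔJ).
(a)–(c): forbidden (ΔS).
(a)–(d): allowed.
(a)–(e): forbidden (ΔS).
(b)–(c): forbidden (ΔS, ΔL).
(b)–(d): allowed.
(b)–(e): forbidden (ΔS, ΔJ).
(c)–(d): forbidden (parity, ΔS).
(c)–(e): forbidden (parity, ΔS).
(d)–(e): forbidden (parity, ΔS).
Allowed pairs: 2 of 10.

2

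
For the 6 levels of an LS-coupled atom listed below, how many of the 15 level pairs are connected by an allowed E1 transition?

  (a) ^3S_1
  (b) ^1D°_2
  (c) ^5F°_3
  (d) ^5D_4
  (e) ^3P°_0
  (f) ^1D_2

3

(a)–(b): forbidden (ΔS, ΔL).
(a)–(c): forbidden (ΔS, ΔL, ΔJ).
(a)–(d): forbidden (parity, ΔS, ΔL, ΔJ).
(a)–(e): allowed.
(a)–(f): forbidden (parity, ΔS, ΔL).
(b)–(c): forbidden (parity, ΔS).
(b)–(d): forbidden (ΔS, ΔJ).
(b)–(e): forbidden (parity, ΔS, ΔJ).
(b)–(f): allowed.
(c)–(d): allowed.
(c)–(e): forbidden (parity, ΔS, ΔL, ΔJ).
(c)–(f): forbidden (ΔS).
(d)–(e): forbidden (ΔS, ΔJ).
(d)–(f): forbidden (parity, ΔS, ΔJ).
(e)–(f): forbidden (ΔS, ΔJ).
Allowed pairs: 3 of 15.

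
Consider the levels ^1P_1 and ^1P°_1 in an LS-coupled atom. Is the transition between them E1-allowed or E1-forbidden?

allowed

Parity must change: even → odd — ok.
ΔS = 0: S: 0 → 0 — ok.
ΔL = 0, ±1 (not L=0↔0): L: 1 → 1, ΔL = +0 — ok.
ΔJ = 0, ±1 (not J=0↔0): J: 1 → 1, ΔJ = +0 — ok.
All four E1 rules are satisfied.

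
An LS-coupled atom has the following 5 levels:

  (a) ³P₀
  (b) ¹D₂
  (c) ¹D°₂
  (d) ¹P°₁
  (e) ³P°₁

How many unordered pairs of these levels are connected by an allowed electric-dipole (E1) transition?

(a)–(b): forbidden (parity, ΔS, ΔJ).
(a)–(c): forbidden (ΔS, ΔJ).
(a)–(d): forbidden (ΔS).
(a)–(e): allowed.
(b)–(c): allowed.
(b)–(d): allowed.
(b)–(e): forbidden (ΔS).
(c)–(d): forbidden (parity).
(c)–(e): forbidden (parity, ΔS).
(d)–(e): forbidden (parity, ΔS).
Allowed pairs: 3 of 10.

3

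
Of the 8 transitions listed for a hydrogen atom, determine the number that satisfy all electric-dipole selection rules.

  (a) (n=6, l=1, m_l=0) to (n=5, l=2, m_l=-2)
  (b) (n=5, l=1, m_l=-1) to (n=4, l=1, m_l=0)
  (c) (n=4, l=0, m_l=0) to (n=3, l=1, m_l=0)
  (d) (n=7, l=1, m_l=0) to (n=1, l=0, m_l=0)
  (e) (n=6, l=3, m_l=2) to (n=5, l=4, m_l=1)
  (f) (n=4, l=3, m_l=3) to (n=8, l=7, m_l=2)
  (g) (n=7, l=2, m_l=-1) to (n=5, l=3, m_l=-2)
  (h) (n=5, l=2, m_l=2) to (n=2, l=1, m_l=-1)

4

(a) forbidden — Δm_l = -2 (E1 requires Δm_l = 0, ±1)
(b) forbidden — Δl = +0 (E1 requires Δl = ±1)
(c) allowed
(d) allowed
(e) allowed
(f) forbidden — Δl = +4 (E1 requires Δl = ±1)
(g) allowed
(h) forbidden — Δm_l = -3 (E1 requires Δm_l = 0, ±1)
Total allowed: 4 of 8.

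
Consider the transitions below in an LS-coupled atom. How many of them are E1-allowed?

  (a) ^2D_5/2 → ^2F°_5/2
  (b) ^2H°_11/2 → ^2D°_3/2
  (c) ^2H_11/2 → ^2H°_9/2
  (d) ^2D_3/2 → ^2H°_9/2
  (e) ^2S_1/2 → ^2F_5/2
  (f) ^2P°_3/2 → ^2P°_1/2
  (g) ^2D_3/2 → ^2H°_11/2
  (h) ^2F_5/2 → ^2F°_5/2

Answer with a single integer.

3

(a) allowed
(b) forbidden (parity, ΔL, ΔJ fail)
(c) allowed
(d) forbidden (ΔL, ΔJ fail)
(e) forbidden (parity, ΔL, ΔJ fail)
(f) forbidden (parity fails)
(g) forbidden (ΔL, ΔJ fail)
(h) allowed
Total allowed: 3 of 8.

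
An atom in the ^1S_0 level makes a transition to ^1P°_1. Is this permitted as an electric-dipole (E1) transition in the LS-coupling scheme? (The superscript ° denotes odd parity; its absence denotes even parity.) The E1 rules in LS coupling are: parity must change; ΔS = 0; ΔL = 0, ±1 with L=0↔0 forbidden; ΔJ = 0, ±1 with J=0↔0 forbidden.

allowed

Initial level: S=0, L=0, J=0, parity even. Final level: S=0, L=1, J=1, parity odd.
ΔL = 0, ±1 (not L=0↔0): L: 0 → 1, ΔL = +1 — ✓.
ΔS = 0: S: 0 → 0 — ✓.
Parity must change: even → odd — ✓.
ΔJ = 0, ±1 (not J=0↔0): J: 0 → 1, ΔJ = +1 — ✓.
All four E1 rules are satisfied.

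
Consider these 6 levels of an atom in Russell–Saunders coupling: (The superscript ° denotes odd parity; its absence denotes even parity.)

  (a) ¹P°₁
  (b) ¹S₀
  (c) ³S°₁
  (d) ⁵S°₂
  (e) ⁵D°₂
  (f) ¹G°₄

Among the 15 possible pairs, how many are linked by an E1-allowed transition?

1

(a)–(b): allowed.
(a)–(c): forbidden (parity, ΔS).
(a)–(d): forbidden (parity, ΔS).
(a)–(e): forbidden (parity, ΔS).
(a)–(f): forbidden (parity, ΔL, ΔJ).
(b)–(c): forbidden (ΔS, ΔL).
(b)–(d): forbidden (ΔS, ΔL, ΔJ).
(b)–(e): forbidden (ΔS, ΔL, ΔJ).
(b)–(f): forbidden (ΔL, ΔJ).
(c)–(d): forbidden (parity, ΔS, ΔL).
(c)–(e): forbidden (parity, ΔS, ΔL).
(c)–(f): forbidden (parity, ΔS, ΔL, ΔJ).
(d)–(e): forbidden (parity, ΔL).
(d)–(f): forbidden (parity, ΔS, ΔL, ΔJ).
(e)–(f): forbidden (parity, ΔS, ΔL, ΔJ).
Allowed pairs: 1 of 15.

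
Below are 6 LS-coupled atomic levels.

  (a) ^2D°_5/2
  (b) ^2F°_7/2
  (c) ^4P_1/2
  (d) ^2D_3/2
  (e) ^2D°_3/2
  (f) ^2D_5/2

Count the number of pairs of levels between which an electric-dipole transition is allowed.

5

(a)–(b): forbidden (parity).
(a)–(c): forbidden (ΔS, ΔJ).
(a)–(d): allowed.
(a)–(e): forbidden (parity).
(a)–(f): allowed.
(b)–(c): forbidden (ΔS, ΔL, ΔJ).
(b)–(d): forbidden (ΔJ).
(b)–(e): forbidden (parity, ΔJ).
(b)–(f): allowed.
(c)–(d): forbidden (parity, ΔS).
(c)–(e): forbidden (ΔS).
(c)–(f): forbidden (parity, ΔS, ΔJ).
(d)–(e): allowed.
(d)–(f): forbidden (parity).
(e)–(f): allowed.
Allowed pairs: 5 of 15.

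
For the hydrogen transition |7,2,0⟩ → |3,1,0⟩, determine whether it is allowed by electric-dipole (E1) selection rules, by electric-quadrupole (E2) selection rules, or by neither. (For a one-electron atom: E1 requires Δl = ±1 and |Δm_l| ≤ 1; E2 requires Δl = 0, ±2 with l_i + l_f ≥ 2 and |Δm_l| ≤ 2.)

E1

Δl = 1 − 2 = -1; l_i + l_f = 3.
Δm_l = +0.
E1 (Δl = ±1, |Δm_l| ≤ 1): satisfied.
E2 (Δl = 0,±2, l_i+l_f ≥ 2, |Δm_l| ≤ 2): not satisfied.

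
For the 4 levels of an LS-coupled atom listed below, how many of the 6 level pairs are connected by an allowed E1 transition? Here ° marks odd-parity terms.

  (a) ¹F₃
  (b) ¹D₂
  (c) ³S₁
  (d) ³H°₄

(a)–(b): forbidden (parity).
(a)–(c): forbidden (parity, ΔS, ΔL, ΔJ).
(a)–(d): forbidden (ΔS, ΔL).
(b)–(c): forbidden (parity, ΔS, ΔL).
(b)–(d): forbidden (ΔS, ΔL, ΔJ).
(c)–(d): forbidden (ΔL, ΔJ).
Allowed pairs: 0 of 6.

0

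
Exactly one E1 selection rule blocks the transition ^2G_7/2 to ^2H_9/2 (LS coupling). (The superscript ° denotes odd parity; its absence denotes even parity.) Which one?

parity

Initial level: S=1/2, L=4, J=7/2, parity even. Final level: S=1/2, L=5, J=9/2, parity even.
ΔL = 0, ±1 (not L=0↔0): L: 4 → 5, ΔL = +1 — satisfied.
ΔS = 0: S: 1/2 → 1/2 — satisfied.
Parity must change: even → even — violated.
ΔJ = 0, ±1 (not J=0↔0): J: 7/2 → 9/2, ΔJ = +1 — satisfied.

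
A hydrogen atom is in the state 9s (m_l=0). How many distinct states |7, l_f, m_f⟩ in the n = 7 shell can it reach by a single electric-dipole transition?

3

E1 requires Δl = ±1, so l_f ∈ {-1, 1}; with 0 ≤ l_f ≤ n_f−1 = 6, the allowed l_f values are {1}.
For l_f = 1: m_f ∈ {m_i−1, m_i, m_i+1} ∩ [−1, 1] = {-1, 0, 1} → 3 states.
Total: 3.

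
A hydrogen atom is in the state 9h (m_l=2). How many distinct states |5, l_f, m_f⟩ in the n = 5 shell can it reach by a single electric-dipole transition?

E1 requires Δl = ±1, so l_f ∈ {4, 6}; with 0 ≤ l_f ≤ n_f−1 = 4, the allowed l_f values are {4}.
For l_f = 4: m_f ∈ {m_i−1, m_i, m_i+1} ∩ [−4, 4] = {1, 2, 3} → 3 states.
Total: 3.

3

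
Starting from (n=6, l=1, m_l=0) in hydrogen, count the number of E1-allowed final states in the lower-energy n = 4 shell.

4

E1 requires Δl = ±1, so l_f ∈ {0, 2}; with 0 ≤ l_f ≤ n_f−1 = 3, the allowed l_f values are {0, 2}.
For l_f = 0: m_f ∈ {m_i−1, m_i, m_i+1} ∩ [−0, 0] = {0} → 1 state.
For l_f = 2: m_f ∈ {m_i−1, m_i, m_i+1} ∩ [−2, 2] = {-1, 0, 1} → 3 states.
Total: 4.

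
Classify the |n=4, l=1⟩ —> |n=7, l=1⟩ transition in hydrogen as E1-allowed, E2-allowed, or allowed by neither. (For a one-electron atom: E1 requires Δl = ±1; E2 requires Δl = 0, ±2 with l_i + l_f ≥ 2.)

Δl = 1 − 1 = +0; l_i + l_f = 2.
E1 (Δl = ±1): not satisfied.
E2 (Δl = 0,±2, l_i+l_f ≥ 2): satisfied.

E2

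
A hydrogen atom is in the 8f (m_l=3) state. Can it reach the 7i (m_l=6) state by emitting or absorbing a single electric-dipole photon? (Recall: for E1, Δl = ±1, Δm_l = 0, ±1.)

l: 3 → 6 (Δl = +3). Δl = ±1 ✗.
m_l: 3 → 6 (Δm_l = +3). |Δm_l| ≤ 1 ✗.
The transition is electric-dipole forbidden.

forbidden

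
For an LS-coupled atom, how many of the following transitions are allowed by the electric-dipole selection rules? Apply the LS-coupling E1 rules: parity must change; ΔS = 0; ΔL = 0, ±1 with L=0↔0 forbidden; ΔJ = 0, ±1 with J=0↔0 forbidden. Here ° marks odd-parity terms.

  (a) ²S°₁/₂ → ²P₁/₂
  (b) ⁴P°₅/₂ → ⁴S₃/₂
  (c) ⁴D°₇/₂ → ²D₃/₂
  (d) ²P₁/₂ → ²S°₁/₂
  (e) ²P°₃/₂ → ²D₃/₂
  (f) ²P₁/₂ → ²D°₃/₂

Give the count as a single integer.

(a) allowed
(b) allowed
(c) forbidden (ΔS, ΔJ fail)
(d) allowed
(e) allowed
(f) allowed
Total allowed: 5 of 6.

5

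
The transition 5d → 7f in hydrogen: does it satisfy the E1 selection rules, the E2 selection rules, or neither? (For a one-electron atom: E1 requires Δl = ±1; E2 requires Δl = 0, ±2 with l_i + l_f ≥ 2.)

Δl = 3 − 2 = +1; l_i + l_f = 5.
E1 (Δl = ±1): satisfied.
E2 (Δl = 0,±2, l_i+l_f ≥ 2): not satisfied.

E1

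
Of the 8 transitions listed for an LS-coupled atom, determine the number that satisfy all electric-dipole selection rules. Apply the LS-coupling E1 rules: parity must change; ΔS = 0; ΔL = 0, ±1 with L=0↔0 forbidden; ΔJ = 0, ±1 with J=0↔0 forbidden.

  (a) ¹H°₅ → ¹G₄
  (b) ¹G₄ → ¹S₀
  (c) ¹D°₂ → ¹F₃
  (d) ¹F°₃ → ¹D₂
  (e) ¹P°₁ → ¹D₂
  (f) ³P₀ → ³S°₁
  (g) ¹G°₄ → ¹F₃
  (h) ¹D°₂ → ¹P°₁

6

(a) allowed
(b) forbidden (parity, ΔL, ΔJ fail)
(c) allowed
(d) allowed
(e) allowed
(f) allowed
(g) allowed
(h) forbidden (parity fails)
Total allowed: 6 of 8.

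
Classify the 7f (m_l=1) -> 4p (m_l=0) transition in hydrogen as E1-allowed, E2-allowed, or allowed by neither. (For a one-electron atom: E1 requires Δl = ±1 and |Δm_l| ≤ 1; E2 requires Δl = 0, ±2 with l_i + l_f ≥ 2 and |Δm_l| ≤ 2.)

E2

Δl = 1 − 3 = -2; l_i + l_f = 4.
Δm_l = -1.
E1 (Δl = ±1, |Δm_l| ≤ 1): not satisfied.
E2 (Δl = 0,±2, l_i+l_f ≥ 2, |Δm_l| ≤ 2): satisfied.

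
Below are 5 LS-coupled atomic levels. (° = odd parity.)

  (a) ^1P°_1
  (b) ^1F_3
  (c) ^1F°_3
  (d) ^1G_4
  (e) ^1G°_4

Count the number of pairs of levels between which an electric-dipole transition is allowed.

4

(a)–(b): forbidden (ΔL, ΔJ).
(a)–(c): forbidden (parity, ΔL, ΔJ).
(a)–(d): forbidden (ΔL, ΔJ).
(a)–(e): forbidden (parity, ΔL, ΔJ).
(b)–(c): allowed.
(b)–(d): forbidden (parity).
(b)–(e): allowed.
(c)–(d): allowed.
(c)–(e): forbidden (parity).
(d)–(e): allowed.
Allowed pairs: 4 of 10.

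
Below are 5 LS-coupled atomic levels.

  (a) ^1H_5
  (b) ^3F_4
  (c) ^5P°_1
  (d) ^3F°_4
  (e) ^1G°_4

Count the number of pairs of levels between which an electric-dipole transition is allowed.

2

(a)–(b): forbidden (parity, ΔS, ΔL).
(a)–(c): forbidden (ΔS, ΔL, ΔJ).
(a)–(d): forbidden (ΔS, ΔL).
(a)–(e): allowed.
(b)–(c): forbidden (ΔS, ΔL, ΔJ).
(b)–(d): allowed.
(b)–(e): forbidden (ΔS).
(c)–(d): forbidden (parity, ΔS, ΔL, ΔJ).
(c)–(e): forbidden (parity, ΔS, ΔL, ΔJ).
(d)–(e): forbidden (parity, ΔS).
Allowed pairs: 2 of 10.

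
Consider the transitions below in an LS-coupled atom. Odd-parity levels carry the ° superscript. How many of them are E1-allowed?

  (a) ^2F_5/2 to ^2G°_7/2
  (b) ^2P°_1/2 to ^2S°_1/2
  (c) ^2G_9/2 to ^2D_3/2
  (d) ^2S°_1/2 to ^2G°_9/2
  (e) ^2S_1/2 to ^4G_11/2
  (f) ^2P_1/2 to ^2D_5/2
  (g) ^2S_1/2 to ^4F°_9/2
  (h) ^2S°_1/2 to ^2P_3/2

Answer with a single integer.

2

(a) allowed
(b) forbidden (parity fails)
(c) forbidden (parity, ΔL, ΔJ fail)
(d) forbidden (parity, ΔL, ΔJ fail)
(e) forbidden (parity, ΔS, ΔL, ΔJ fail)
(f) forbidden (parity, ΔJ fail)
(g) forbidden (ΔS, ΔL, ΔJ fail)
(h) allowed
Total allowed: 2 of 8.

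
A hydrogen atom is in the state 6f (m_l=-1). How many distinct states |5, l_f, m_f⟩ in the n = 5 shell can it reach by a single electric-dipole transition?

E1 requires Δl = ±1, so l_f ∈ {2, 4}; with 0 ≤ l_f ≤ n_f−1 = 4, the allowed l_f values are {2, 4}.
For l_f = 2: m_f ∈ {m_i−1, m_i, m_i+1} ∩ [−2, 2] = {-2, -1, 0} → 3 states.
For l_f = 4: m_f ∈ {m_i−1, m_i, m_i+1} ∩ [−4, 4] = {-2, -1, 0} → 3 states.
Total: 6.

6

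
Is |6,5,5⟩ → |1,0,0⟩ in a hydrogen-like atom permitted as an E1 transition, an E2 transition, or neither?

Δl = 0 − 5 = -5; l_i + l_f = 5.
Δm_l = -5.
E1 (Δl = ±1, |Δm_l| ≤ 1): not satisfied.
E2 (Δl = 0,±2, l_i+l_f ≥ 2, |Δm_l| ≤ 2): not satisfied.

neither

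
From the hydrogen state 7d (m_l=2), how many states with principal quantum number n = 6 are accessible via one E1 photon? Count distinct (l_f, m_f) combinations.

E1 requires Δl = ±1, so l_f ∈ {1, 3}; with 0 ≤ l_f ≤ n_f−1 = 5, the allowed l_f values are {1, 3}.
For l_f = 1: m_f ∈ {m_i−1, m_i, m_i+1} ∩ [−1, 1] = {1} → 1 state.
For l_f = 3: m_f ∈ {m_i−1, m_i, m_i+1} ∩ [−3, 3] = {1, 2, 3} → 3 states.
Total: 4.

4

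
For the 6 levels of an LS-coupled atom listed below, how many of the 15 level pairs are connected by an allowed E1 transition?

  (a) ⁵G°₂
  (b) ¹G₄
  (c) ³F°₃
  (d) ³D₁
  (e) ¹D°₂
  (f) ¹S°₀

0

(a)–(b): forbidden (ΔS, ΔJ).
(a)–(c): forbidden (parity, ΔS).
(a)–(d): forbidden (ΔS, ΔL).
(a)–(e): forbidden (parity, ΔS, ΔL).
(a)–(f): forbidden (parity, ΔS, ΔL, ΔJ).
(b)–(c): forbidden (ΔS).
(b)–(d): forbidden (parity, ΔS, ΔL, ΔJ).
(b)–(e): forbidden (ΔL, ΔJ).
(b)–(f): forbidden (ΔL, ΔJ).
(c)–(d): forbidden (ΔJ).
(c)–(e): forbidden (parity, ΔS).
(c)–(f): forbidden (parity, ΔS, ΔL, ΔJ).
(d)–(e): forbidden (ΔS).
(d)–(f): forbidden (ΔS, ΔL).
(e)–(f): forbidden (parity, ΔL, ΔJ).
Allowed pairs: 0 of 15.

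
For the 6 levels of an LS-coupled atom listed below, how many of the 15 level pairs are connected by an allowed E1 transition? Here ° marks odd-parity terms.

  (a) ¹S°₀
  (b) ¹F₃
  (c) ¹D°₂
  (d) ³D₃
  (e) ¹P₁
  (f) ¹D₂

(a)–(b): forbidden (ΔL, ΔJ).
(a)–(c): forbidden (parity, ΔL, ΔJ).
(a)–(d): forbidden (ΔS, ΔL, ΔJ).
(a)–(e): allowed.
(a)–(f): forbidden (ΔL, ΔJ).
(b)–(c): allowed.
(b)–(d): forbidden (parity, ΔS).
(b)–(e): forbidden (parity, ΔL, ΔJ).
(b)–(f): forbidden (parity).
(c)–(d): forbidden (ΔS).
(c)–(e): allowed.
(c)–(f): allowed.
(d)–(e): forbidden (parity, ΔS, ΔJ).
(d)–(f): forbidden (parity, ΔS).
(e)–(f): forbidden (parity).
Allowed pairs: 4 of 15.

4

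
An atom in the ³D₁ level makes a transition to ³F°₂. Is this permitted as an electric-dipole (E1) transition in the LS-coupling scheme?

Initial level: S=1, L=2, J=1, parity even. Final level: S=1, L=3, J=2, parity odd.
Parity must change: even → odd — ok.
ΔS = 0: S: 1 → 1 — ok.
ΔL = 0, ±1 (not L=0↔0): L: 2 → 3, ΔL = +1 — ok.
ΔJ = 0, ±1 (not J=0↔0): J: 1 → 2, ΔJ = +1 — ok.
All four E1 rules are satisfied.

allowed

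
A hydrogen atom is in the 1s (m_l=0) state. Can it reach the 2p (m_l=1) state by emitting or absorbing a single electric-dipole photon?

Initial l = 0, final l = 1, so Δl = +1. E1 requires Δl = ±1: satisfied.
Δm_l = 1 − (0) = +1. E1 requires Δm_l = 0, ±1: satisfied.
All E1 selection rules are satisfied.

allowed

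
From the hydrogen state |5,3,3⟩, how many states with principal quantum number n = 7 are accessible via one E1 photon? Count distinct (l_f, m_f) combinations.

E1 requires Δl = ±1, so l_f ∈ {2, 4}; with 0 ≤ l_f ≤ n_f−1 = 6, the allowed l_f values are {2, 4}.
For l_f = 2: m_f ∈ {m_i−1, m_i, m_i+1} ∩ [−2, 2] = {2} → 1 state.
For l_f = 4: m_f ∈ {m_i−1, m_i, m_i+1} ∩ [−4, 4] = {2, 3, 4} → 3 states.
Total: 4.

4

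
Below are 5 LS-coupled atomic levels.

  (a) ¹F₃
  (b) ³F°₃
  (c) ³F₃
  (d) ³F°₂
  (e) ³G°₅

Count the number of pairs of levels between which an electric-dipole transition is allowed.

(a)–(b): forbidden (ΔS).
(a)–(c): forbidden (parity, ΔS).
(a)–(d): forbidden (ΔS).
(a)–(e): forbidden (ΔS, ΔJ).
(b)–(c): allowed.
(b)–(d): forbidden (parity).
(b)–(e): forbidden (parity, ΔJ).
(c)–(d): allowed.
(c)–(e): forbidden (ΔJ).
(d)–(e): forbidden (parity, ΔJ).
Allowed pairs: 2 of 10.

2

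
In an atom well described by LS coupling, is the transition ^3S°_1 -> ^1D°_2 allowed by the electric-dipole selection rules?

Parity must change: odd → odd — fails.
ΔS = 0: S: 1 → 0 — fails.
ΔL = 0, ±1 (not L=0↔0): L: 0 → 2, ΔL = +2 — fails.
ΔJ = 0, ±1 (not J=0↔0): J: 1 → 2, ΔJ = +1 — passes.
Rule(s) violated: parity, ΔS, ΔL.

forbidden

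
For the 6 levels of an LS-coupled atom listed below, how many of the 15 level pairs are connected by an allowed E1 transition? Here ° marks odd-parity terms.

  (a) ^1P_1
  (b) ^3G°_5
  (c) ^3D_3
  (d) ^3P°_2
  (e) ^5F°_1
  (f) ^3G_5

2

(a)–(b): forbidden (ΔS, ΔL, ΔJ).
(a)–(c): forbidden (parity, ΔS, ΔJ).
(a)–(d): forbidden (ΔS).
(a)–(e): forbidden (ΔS, ΔL).
(a)–(f): forbidden (parity, ΔS, ΔL, ΔJ).
(b)–(c): forbidden (ΔL, ΔJ).
(b)–(d): forbidden (parity, ΔL, ΔJ).
(b)–(e): forbidden (parity, ΔS, ΔJ).
(b)–(f): allowed.
(c)–(d): allowed.
(c)–(e): forbidden (ΔS, ΔJ).
(c)–(f): forbidden (parity, ΔL, ΔJ).
(d)–(e): forbidden (parity, ΔS, ΔL).
(d)–(f): forbidden (ΔL, ΔJ).
(e)–(f): forbidden (ΔS, ΔJ).
Allowed pairs: 2 of 15.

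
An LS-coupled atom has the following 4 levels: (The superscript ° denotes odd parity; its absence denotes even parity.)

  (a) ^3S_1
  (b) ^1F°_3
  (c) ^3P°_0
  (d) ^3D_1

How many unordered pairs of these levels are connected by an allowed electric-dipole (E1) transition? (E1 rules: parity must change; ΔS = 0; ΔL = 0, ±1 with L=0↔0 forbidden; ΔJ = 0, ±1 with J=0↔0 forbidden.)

2

(a)–(b): forbidden (ΔS, ΔL, ΔJ).
(a)–(c): allowed.
(a)–(d): forbidden (parity, ΔL).
(b)–(c): forbidden (parity, ΔS, ΔL, ΔJ).
(b)–(d): forbidden (ΔS, ΔJ).
(c)–(d): allowed.
Allowed pairs: 2 of 6.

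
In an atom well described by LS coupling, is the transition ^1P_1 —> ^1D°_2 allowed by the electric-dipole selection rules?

allowed

Initial level: S=0, L=1, J=1, parity even. Final level: S=0, L=2, J=2, parity odd.
Parity must change: even → odd — ok.
ΔS = 0: S: 0 → 0 — ok.
ΔL = 0, ±1 (not L=0↔0): L: 1 → 2, ΔL = +1 — ok.
ΔJ = 0, ±1 (not J=0↔0): J: 1 → 2, ΔJ = +1 — ok.
All four E1 rules are satisfied.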